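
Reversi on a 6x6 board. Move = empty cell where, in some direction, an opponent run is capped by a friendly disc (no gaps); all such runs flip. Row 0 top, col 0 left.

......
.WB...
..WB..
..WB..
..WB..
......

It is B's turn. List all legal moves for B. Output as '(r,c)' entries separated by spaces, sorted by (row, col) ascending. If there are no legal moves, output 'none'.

(0,0): flips 2 -> legal
(0,1): no bracket -> illegal
(0,2): no bracket -> illegal
(1,0): flips 1 -> legal
(1,3): no bracket -> illegal
(2,0): no bracket -> illegal
(2,1): flips 2 -> legal
(3,1): flips 1 -> legal
(4,1): flips 2 -> legal
(5,1): flips 1 -> legal
(5,2): flips 3 -> legal
(5,3): no bracket -> illegal

Answer: (0,0) (1,0) (2,1) (3,1) (4,1) (5,1) (5,2)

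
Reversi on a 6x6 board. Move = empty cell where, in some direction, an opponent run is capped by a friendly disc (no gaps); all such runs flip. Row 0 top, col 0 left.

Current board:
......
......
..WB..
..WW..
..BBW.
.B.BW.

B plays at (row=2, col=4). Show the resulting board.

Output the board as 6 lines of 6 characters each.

Place B at (2,4); scan 8 dirs for brackets.
Dir NW: first cell '.' (not opp) -> no flip
Dir N: first cell '.' (not opp) -> no flip
Dir NE: first cell '.' (not opp) -> no flip
Dir W: first cell 'B' (not opp) -> no flip
Dir E: first cell '.' (not opp) -> no flip
Dir SW: opp run (3,3) capped by B -> flip
Dir S: first cell '.' (not opp) -> no flip
Dir SE: first cell '.' (not opp) -> no flip
All flips: (3,3)

Answer: ......
......
..WBB.
..WB..
..BBW.
.B.BW.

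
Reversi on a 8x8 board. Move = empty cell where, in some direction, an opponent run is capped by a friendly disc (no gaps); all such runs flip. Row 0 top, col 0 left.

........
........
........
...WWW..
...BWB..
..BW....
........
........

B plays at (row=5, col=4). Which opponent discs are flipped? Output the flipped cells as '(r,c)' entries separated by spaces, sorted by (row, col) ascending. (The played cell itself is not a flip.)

Dir NW: first cell 'B' (not opp) -> no flip
Dir N: opp run (4,4) (3,4), next='.' -> no flip
Dir NE: first cell 'B' (not opp) -> no flip
Dir W: opp run (5,3) capped by B -> flip
Dir E: first cell '.' (not opp) -> no flip
Dir SW: first cell '.' (not opp) -> no flip
Dir S: first cell '.' (not opp) -> no flip
Dir SE: first cell '.' (not opp) -> no flip

Answer: (5,3)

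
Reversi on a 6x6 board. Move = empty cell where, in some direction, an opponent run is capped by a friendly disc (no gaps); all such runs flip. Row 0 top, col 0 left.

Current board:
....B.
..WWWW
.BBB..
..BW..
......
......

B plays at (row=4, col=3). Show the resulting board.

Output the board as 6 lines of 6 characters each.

Answer: ....B.
..WWWW
.BBB..
..BB..
...B..
......

Derivation:
Place B at (4,3); scan 8 dirs for brackets.
Dir NW: first cell 'B' (not opp) -> no flip
Dir N: opp run (3,3) capped by B -> flip
Dir NE: first cell '.' (not opp) -> no flip
Dir W: first cell '.' (not opp) -> no flip
Dir E: first cell '.' (not opp) -> no flip
Dir SW: first cell '.' (not opp) -> no flip
Dir S: first cell '.' (not opp) -> no flip
Dir SE: first cell '.' (not opp) -> no flip
All flips: (3,3)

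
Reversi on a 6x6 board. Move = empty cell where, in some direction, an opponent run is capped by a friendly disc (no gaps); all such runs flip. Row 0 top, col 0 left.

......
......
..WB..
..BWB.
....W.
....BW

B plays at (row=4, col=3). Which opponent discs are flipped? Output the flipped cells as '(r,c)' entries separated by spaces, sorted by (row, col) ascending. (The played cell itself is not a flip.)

Dir NW: first cell 'B' (not opp) -> no flip
Dir N: opp run (3,3) capped by B -> flip
Dir NE: first cell 'B' (not opp) -> no flip
Dir W: first cell '.' (not opp) -> no flip
Dir E: opp run (4,4), next='.' -> no flip
Dir SW: first cell '.' (not opp) -> no flip
Dir S: first cell '.' (not opp) -> no flip
Dir SE: first cell 'B' (not opp) -> no flip

Answer: (3,3)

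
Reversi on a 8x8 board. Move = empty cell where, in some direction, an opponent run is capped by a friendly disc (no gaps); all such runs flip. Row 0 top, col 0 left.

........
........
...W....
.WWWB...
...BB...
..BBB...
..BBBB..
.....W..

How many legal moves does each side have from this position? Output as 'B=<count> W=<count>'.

Answer: B=5 W=6

Derivation:
-- B to move --
(1,2): flips 1 -> legal
(1,3): flips 2 -> legal
(1,4): no bracket -> illegal
(2,0): no bracket -> illegal
(2,1): flips 1 -> legal
(2,2): flips 1 -> legal
(2,4): no bracket -> illegal
(3,0): flips 3 -> legal
(4,0): no bracket -> illegal
(4,1): no bracket -> illegal
(4,2): no bracket -> illegal
(6,6): no bracket -> illegal
(7,4): no bracket -> illegal
(7,6): no bracket -> illegal
B mobility = 5
-- W to move --
(2,4): no bracket -> illegal
(2,5): no bracket -> illegal
(3,5): flips 1 -> legal
(4,1): no bracket -> illegal
(4,2): flips 2 -> legal
(4,5): flips 1 -> legal
(5,1): no bracket -> illegal
(5,5): flips 2 -> legal
(5,6): no bracket -> illegal
(6,1): no bracket -> illegal
(6,6): no bracket -> illegal
(7,1): no bracket -> illegal
(7,2): no bracket -> illegal
(7,3): flips 3 -> legal
(7,4): no bracket -> illegal
(7,6): flips 3 -> legal
W mobility = 6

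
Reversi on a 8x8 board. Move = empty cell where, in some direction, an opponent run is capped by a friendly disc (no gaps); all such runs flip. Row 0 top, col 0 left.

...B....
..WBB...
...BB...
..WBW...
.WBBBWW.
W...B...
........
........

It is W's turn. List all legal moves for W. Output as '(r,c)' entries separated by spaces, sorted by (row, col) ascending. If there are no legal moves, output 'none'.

(0,2): no bracket -> illegal
(0,4): flips 2 -> legal
(0,5): flips 2 -> legal
(1,5): flips 2 -> legal
(2,2): no bracket -> illegal
(2,5): no bracket -> illegal
(3,1): no bracket -> illegal
(3,5): no bracket -> illegal
(5,1): no bracket -> illegal
(5,2): flips 2 -> legal
(5,3): no bracket -> illegal
(5,5): no bracket -> illegal
(6,3): flips 1 -> legal
(6,4): flips 2 -> legal
(6,5): flips 2 -> legal

Answer: (0,4) (0,5) (1,5) (5,2) (6,3) (6,4) (6,5)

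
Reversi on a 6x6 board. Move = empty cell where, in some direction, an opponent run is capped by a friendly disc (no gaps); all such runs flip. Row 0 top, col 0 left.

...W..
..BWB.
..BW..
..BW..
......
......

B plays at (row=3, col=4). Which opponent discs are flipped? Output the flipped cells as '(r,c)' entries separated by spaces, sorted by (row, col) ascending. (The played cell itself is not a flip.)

Answer: (2,3) (3,3)

Derivation:
Dir NW: opp run (2,3) capped by B -> flip
Dir N: first cell '.' (not opp) -> no flip
Dir NE: first cell '.' (not opp) -> no flip
Dir W: opp run (3,3) capped by B -> flip
Dir E: first cell '.' (not opp) -> no flip
Dir SW: first cell '.' (not opp) -> no flip
Dir S: first cell '.' (not opp) -> no flip
Dir SE: first cell '.' (not opp) -> no flip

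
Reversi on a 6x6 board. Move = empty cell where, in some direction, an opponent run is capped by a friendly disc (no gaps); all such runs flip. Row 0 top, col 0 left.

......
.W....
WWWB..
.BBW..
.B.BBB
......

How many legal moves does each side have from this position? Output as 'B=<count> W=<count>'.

Answer: B=6 W=9

Derivation:
-- B to move --
(0,0): flips 3 -> legal
(0,1): flips 2 -> legal
(0,2): no bracket -> illegal
(1,0): flips 1 -> legal
(1,2): flips 1 -> legal
(1,3): flips 1 -> legal
(2,4): no bracket -> illegal
(3,0): no bracket -> illegal
(3,4): flips 1 -> legal
(4,2): no bracket -> illegal
B mobility = 6
-- W to move --
(1,2): no bracket -> illegal
(1,3): flips 1 -> legal
(1,4): no bracket -> illegal
(2,4): flips 1 -> legal
(3,0): flips 2 -> legal
(3,4): no bracket -> illegal
(3,5): no bracket -> illegal
(4,0): flips 1 -> legal
(4,2): flips 2 -> legal
(5,0): no bracket -> illegal
(5,1): flips 2 -> legal
(5,2): no bracket -> illegal
(5,3): flips 1 -> legal
(5,4): flips 2 -> legal
(5,5): flips 1 -> legal
W mobility = 9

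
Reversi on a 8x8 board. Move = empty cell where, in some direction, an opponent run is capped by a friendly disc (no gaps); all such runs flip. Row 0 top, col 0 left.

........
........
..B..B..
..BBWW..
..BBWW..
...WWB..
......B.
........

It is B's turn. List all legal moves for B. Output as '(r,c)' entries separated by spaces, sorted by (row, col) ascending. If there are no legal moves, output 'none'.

(2,3): no bracket -> illegal
(2,4): no bracket -> illegal
(2,6): no bracket -> illegal
(3,6): flips 2 -> legal
(4,6): flips 2 -> legal
(5,2): flips 2 -> legal
(5,6): no bracket -> illegal
(6,2): no bracket -> illegal
(6,3): flips 1 -> legal
(6,4): flips 1 -> legal
(6,5): flips 1 -> legal

Answer: (3,6) (4,6) (5,2) (6,3) (6,4) (6,5)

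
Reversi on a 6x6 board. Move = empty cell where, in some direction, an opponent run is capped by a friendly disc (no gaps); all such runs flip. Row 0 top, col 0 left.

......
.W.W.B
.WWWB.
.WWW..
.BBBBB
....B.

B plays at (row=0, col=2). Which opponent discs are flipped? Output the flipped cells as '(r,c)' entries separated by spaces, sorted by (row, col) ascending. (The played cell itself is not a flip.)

Answer: (1,3)

Derivation:
Dir NW: edge -> no flip
Dir N: edge -> no flip
Dir NE: edge -> no flip
Dir W: first cell '.' (not opp) -> no flip
Dir E: first cell '.' (not opp) -> no flip
Dir SW: opp run (1,1), next='.' -> no flip
Dir S: first cell '.' (not opp) -> no flip
Dir SE: opp run (1,3) capped by B -> flip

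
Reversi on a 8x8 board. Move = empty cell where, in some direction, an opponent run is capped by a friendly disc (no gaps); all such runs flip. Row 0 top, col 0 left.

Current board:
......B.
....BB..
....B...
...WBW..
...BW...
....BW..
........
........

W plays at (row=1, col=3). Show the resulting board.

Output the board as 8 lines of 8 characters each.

Place W at (1,3); scan 8 dirs for brackets.
Dir NW: first cell '.' (not opp) -> no flip
Dir N: first cell '.' (not opp) -> no flip
Dir NE: first cell '.' (not opp) -> no flip
Dir W: first cell '.' (not opp) -> no flip
Dir E: opp run (1,4) (1,5), next='.' -> no flip
Dir SW: first cell '.' (not opp) -> no flip
Dir S: first cell '.' (not opp) -> no flip
Dir SE: opp run (2,4) capped by W -> flip
All flips: (2,4)

Answer: ......B.
...WBB..
....W...
...WBW..
...BW...
....BW..
........
........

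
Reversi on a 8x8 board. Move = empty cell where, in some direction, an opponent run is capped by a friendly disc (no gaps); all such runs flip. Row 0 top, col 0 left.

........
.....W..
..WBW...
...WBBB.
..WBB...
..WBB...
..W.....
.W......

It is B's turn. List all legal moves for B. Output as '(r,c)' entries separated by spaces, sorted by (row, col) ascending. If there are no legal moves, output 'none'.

(0,4): no bracket -> illegal
(0,5): no bracket -> illegal
(0,6): no bracket -> illegal
(1,1): flips 2 -> legal
(1,2): no bracket -> illegal
(1,3): flips 1 -> legal
(1,4): flips 1 -> legal
(1,6): no bracket -> illegal
(2,1): flips 1 -> legal
(2,5): flips 1 -> legal
(2,6): no bracket -> illegal
(3,1): flips 1 -> legal
(3,2): flips 1 -> legal
(4,1): flips 1 -> legal
(5,1): flips 1 -> legal
(6,0): no bracket -> illegal
(6,1): flips 1 -> legal
(6,3): no bracket -> illegal
(7,0): no bracket -> illegal
(7,2): no bracket -> illegal
(7,3): no bracket -> illegal

Answer: (1,1) (1,3) (1,4) (2,1) (2,5) (3,1) (3,2) (4,1) (5,1) (6,1)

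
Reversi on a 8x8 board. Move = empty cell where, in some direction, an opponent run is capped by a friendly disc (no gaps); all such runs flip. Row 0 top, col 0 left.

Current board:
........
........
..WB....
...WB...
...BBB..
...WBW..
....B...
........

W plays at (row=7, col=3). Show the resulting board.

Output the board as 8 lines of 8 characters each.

Place W at (7,3); scan 8 dirs for brackets.
Dir NW: first cell '.' (not opp) -> no flip
Dir N: first cell '.' (not opp) -> no flip
Dir NE: opp run (6,4) capped by W -> flip
Dir W: first cell '.' (not opp) -> no flip
Dir E: first cell '.' (not opp) -> no flip
Dir SW: edge -> no flip
Dir S: edge -> no flip
Dir SE: edge -> no flip
All flips: (6,4)

Answer: ........
........
..WB....
...WB...
...BBB..
...WBW..
....W...
...W....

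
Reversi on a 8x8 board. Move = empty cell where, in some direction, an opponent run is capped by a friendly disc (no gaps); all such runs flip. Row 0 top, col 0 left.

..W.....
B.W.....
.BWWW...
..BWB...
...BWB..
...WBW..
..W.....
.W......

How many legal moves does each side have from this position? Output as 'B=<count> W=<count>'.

-- B to move --
(0,1): flips 2 -> legal
(0,3): flips 1 -> legal
(1,1): no bracket -> illegal
(1,3): flips 2 -> legal
(1,4): flips 2 -> legal
(1,5): no bracket -> illegal
(2,5): flips 3 -> legal
(3,1): no bracket -> illegal
(3,5): no bracket -> illegal
(4,2): no bracket -> illegal
(4,6): no bracket -> illegal
(5,1): no bracket -> illegal
(5,2): flips 1 -> legal
(5,6): flips 1 -> legal
(6,0): no bracket -> illegal
(6,1): no bracket -> illegal
(6,3): flips 1 -> legal
(6,4): no bracket -> illegal
(6,5): flips 1 -> legal
(6,6): no bracket -> illegal
(7,0): no bracket -> illegal
(7,2): no bracket -> illegal
(7,3): no bracket -> illegal
B mobility = 9
-- W to move --
(0,0): no bracket -> illegal
(0,1): no bracket -> illegal
(1,1): no bracket -> illegal
(2,0): flips 1 -> legal
(2,5): no bracket -> illegal
(3,0): flips 1 -> legal
(3,1): flips 1 -> legal
(3,5): flips 2 -> legal
(3,6): no bracket -> illegal
(4,1): flips 1 -> legal
(4,2): flips 2 -> legal
(4,6): flips 1 -> legal
(5,2): no bracket -> illegal
(5,6): flips 2 -> legal
(6,3): no bracket -> illegal
(6,4): flips 1 -> legal
(6,5): no bracket -> illegal
W mobility = 9

Answer: B=9 W=9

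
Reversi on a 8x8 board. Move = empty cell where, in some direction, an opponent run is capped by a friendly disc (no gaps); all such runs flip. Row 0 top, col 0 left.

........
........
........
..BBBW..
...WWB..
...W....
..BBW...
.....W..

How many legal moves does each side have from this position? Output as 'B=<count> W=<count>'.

-- B to move --
(2,4): no bracket -> illegal
(2,5): flips 1 -> legal
(2,6): flips 3 -> legal
(3,6): flips 1 -> legal
(4,2): flips 2 -> legal
(4,6): no bracket -> illegal
(5,2): flips 1 -> legal
(5,4): flips 2 -> legal
(5,5): flips 1 -> legal
(6,5): flips 1 -> legal
(6,6): no bracket -> illegal
(7,3): no bracket -> illegal
(7,4): no bracket -> illegal
(7,6): no bracket -> illegal
B mobility = 8
-- W to move --
(2,1): flips 1 -> legal
(2,2): flips 1 -> legal
(2,3): flips 1 -> legal
(2,4): flips 1 -> legal
(2,5): flips 1 -> legal
(3,1): flips 3 -> legal
(3,6): no bracket -> illegal
(4,1): no bracket -> illegal
(4,2): no bracket -> illegal
(4,6): flips 1 -> legal
(5,1): no bracket -> illegal
(5,2): no bracket -> illegal
(5,4): no bracket -> illegal
(5,5): flips 1 -> legal
(5,6): no bracket -> illegal
(6,1): flips 2 -> legal
(7,1): flips 1 -> legal
(7,2): no bracket -> illegal
(7,3): flips 1 -> legal
(7,4): no bracket -> illegal
W mobility = 11

Answer: B=8 W=11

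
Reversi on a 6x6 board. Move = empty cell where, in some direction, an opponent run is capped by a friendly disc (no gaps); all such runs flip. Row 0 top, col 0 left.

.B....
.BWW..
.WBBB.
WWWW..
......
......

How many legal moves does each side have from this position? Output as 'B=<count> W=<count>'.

Answer: B=10 W=7

Derivation:
-- B to move --
(0,2): flips 2 -> legal
(0,3): flips 1 -> legal
(0,4): flips 1 -> legal
(1,0): no bracket -> illegal
(1,4): flips 2 -> legal
(2,0): flips 1 -> legal
(3,4): no bracket -> illegal
(4,0): flips 1 -> legal
(4,1): flips 3 -> legal
(4,2): flips 2 -> legal
(4,3): flips 1 -> legal
(4,4): flips 1 -> legal
B mobility = 10
-- W to move --
(0,0): flips 2 -> legal
(0,2): no bracket -> illegal
(1,0): flips 1 -> legal
(1,4): flips 1 -> legal
(1,5): flips 1 -> legal
(2,0): no bracket -> illegal
(2,5): flips 3 -> legal
(3,4): flips 1 -> legal
(3,5): flips 1 -> legal
W mobility = 7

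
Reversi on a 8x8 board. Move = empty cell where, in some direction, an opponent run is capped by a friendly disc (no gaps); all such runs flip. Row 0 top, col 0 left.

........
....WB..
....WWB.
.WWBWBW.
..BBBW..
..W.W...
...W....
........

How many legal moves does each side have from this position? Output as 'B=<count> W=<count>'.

-- B to move --
(0,3): no bracket -> illegal
(0,4): flips 3 -> legal
(0,5): no bracket -> illegal
(1,3): flips 2 -> legal
(1,6): flips 2 -> legal
(2,0): flips 1 -> legal
(2,1): flips 1 -> legal
(2,2): flips 1 -> legal
(2,3): flips 2 -> legal
(2,7): no bracket -> illegal
(3,0): flips 2 -> legal
(3,7): flips 1 -> legal
(4,0): no bracket -> illegal
(4,1): no bracket -> illegal
(4,6): flips 2 -> legal
(4,7): no bracket -> illegal
(5,1): no bracket -> illegal
(5,3): no bracket -> illegal
(5,5): flips 1 -> legal
(5,6): no bracket -> illegal
(6,1): flips 1 -> legal
(6,2): flips 1 -> legal
(6,4): flips 1 -> legal
(6,5): flips 1 -> legal
(7,2): no bracket -> illegal
(7,3): no bracket -> illegal
(7,4): no bracket -> illegal
B mobility = 15
-- W to move --
(0,4): no bracket -> illegal
(0,5): flips 1 -> legal
(0,6): flips 1 -> legal
(1,6): flips 2 -> legal
(1,7): no bracket -> illegal
(2,2): no bracket -> illegal
(2,3): no bracket -> illegal
(2,7): flips 1 -> legal
(3,7): no bracket -> illegal
(4,1): flips 3 -> legal
(4,6): flips 1 -> legal
(5,1): flips 2 -> legal
(5,3): flips 1 -> legal
(5,5): no bracket -> illegal
W mobility = 8

Answer: B=15 W=8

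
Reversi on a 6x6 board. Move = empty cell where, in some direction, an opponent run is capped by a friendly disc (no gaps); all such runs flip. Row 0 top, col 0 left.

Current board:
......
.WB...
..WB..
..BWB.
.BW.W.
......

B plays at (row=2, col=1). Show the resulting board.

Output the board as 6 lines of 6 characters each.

Answer: ......
.WB...
.BBB..
..BWB.
.BW.W.
......

Derivation:
Place B at (2,1); scan 8 dirs for brackets.
Dir NW: first cell '.' (not opp) -> no flip
Dir N: opp run (1,1), next='.' -> no flip
Dir NE: first cell 'B' (not opp) -> no flip
Dir W: first cell '.' (not opp) -> no flip
Dir E: opp run (2,2) capped by B -> flip
Dir SW: first cell '.' (not opp) -> no flip
Dir S: first cell '.' (not opp) -> no flip
Dir SE: first cell 'B' (not opp) -> no flip
All flips: (2,2)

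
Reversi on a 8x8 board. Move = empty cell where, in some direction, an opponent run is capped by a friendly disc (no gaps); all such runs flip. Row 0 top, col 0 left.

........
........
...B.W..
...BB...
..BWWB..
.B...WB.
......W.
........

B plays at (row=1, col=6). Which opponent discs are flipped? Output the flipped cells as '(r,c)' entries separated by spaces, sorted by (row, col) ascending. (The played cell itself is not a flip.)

Answer: (2,5)

Derivation:
Dir NW: first cell '.' (not opp) -> no flip
Dir N: first cell '.' (not opp) -> no flip
Dir NE: first cell '.' (not opp) -> no flip
Dir W: first cell '.' (not opp) -> no flip
Dir E: first cell '.' (not opp) -> no flip
Dir SW: opp run (2,5) capped by B -> flip
Dir S: first cell '.' (not opp) -> no flip
Dir SE: first cell '.' (not opp) -> no flip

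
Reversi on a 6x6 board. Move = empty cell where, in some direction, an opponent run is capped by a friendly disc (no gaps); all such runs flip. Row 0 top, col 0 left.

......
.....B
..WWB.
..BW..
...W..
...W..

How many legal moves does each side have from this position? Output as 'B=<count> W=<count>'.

-- B to move --
(1,1): no bracket -> illegal
(1,2): flips 1 -> legal
(1,3): no bracket -> illegal
(1,4): flips 1 -> legal
(2,1): flips 2 -> legal
(3,1): no bracket -> illegal
(3,4): flips 1 -> legal
(4,2): flips 1 -> legal
(4,4): no bracket -> illegal
(5,2): no bracket -> illegal
(5,4): flips 1 -> legal
B mobility = 6
-- W to move --
(0,4): no bracket -> illegal
(0,5): no bracket -> illegal
(1,3): no bracket -> illegal
(1,4): no bracket -> illegal
(2,1): flips 1 -> legal
(2,5): flips 1 -> legal
(3,1): flips 1 -> legal
(3,4): no bracket -> illegal
(3,5): no bracket -> illegal
(4,1): flips 1 -> legal
(4,2): flips 1 -> legal
W mobility = 5

Answer: B=6 W=5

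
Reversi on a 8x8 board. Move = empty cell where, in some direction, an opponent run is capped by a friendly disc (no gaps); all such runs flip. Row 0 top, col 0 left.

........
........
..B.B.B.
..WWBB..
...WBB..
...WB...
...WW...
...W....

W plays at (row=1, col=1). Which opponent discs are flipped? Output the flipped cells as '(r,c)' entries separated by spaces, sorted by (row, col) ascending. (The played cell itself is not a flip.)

Answer: (2,2)

Derivation:
Dir NW: first cell '.' (not opp) -> no flip
Dir N: first cell '.' (not opp) -> no flip
Dir NE: first cell '.' (not opp) -> no flip
Dir W: first cell '.' (not opp) -> no flip
Dir E: first cell '.' (not opp) -> no flip
Dir SW: first cell '.' (not opp) -> no flip
Dir S: first cell '.' (not opp) -> no flip
Dir SE: opp run (2,2) capped by W -> flip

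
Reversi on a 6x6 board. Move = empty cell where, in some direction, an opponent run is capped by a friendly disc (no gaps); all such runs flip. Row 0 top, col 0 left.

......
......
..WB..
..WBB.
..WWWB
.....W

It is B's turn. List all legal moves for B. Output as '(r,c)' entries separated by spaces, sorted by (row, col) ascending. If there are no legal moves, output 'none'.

Answer: (1,1) (2,1) (3,1) (4,1) (5,1) (5,2) (5,3) (5,4)

Derivation:
(1,1): flips 1 -> legal
(1,2): no bracket -> illegal
(1,3): no bracket -> illegal
(2,1): flips 1 -> legal
(3,1): flips 1 -> legal
(3,5): no bracket -> illegal
(4,1): flips 4 -> legal
(5,1): flips 1 -> legal
(5,2): flips 1 -> legal
(5,3): flips 1 -> legal
(5,4): flips 1 -> legal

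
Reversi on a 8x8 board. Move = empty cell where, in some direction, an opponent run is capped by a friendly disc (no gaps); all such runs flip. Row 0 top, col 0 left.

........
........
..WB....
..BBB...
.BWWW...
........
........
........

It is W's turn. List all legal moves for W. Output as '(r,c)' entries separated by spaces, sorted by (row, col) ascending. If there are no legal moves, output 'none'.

(1,2): no bracket -> illegal
(1,3): flips 2 -> legal
(1,4): no bracket -> illegal
(2,1): flips 1 -> legal
(2,4): flips 3 -> legal
(2,5): flips 1 -> legal
(3,0): no bracket -> illegal
(3,1): no bracket -> illegal
(3,5): no bracket -> illegal
(4,0): flips 1 -> legal
(4,5): no bracket -> illegal
(5,0): no bracket -> illegal
(5,1): no bracket -> illegal
(5,2): no bracket -> illegal

Answer: (1,3) (2,1) (2,4) (2,5) (4,0)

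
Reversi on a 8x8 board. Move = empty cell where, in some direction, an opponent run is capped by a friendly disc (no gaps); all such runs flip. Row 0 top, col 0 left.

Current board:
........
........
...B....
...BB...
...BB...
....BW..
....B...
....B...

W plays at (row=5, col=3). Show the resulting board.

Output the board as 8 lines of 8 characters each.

Answer: ........
........
...B....
...BB...
...BB...
...WWW..
....B...
....B...

Derivation:
Place W at (5,3); scan 8 dirs for brackets.
Dir NW: first cell '.' (not opp) -> no flip
Dir N: opp run (4,3) (3,3) (2,3), next='.' -> no flip
Dir NE: opp run (4,4), next='.' -> no flip
Dir W: first cell '.' (not opp) -> no flip
Dir E: opp run (5,4) capped by W -> flip
Dir SW: first cell '.' (not opp) -> no flip
Dir S: first cell '.' (not opp) -> no flip
Dir SE: opp run (6,4), next='.' -> no flip
All flips: (5,4)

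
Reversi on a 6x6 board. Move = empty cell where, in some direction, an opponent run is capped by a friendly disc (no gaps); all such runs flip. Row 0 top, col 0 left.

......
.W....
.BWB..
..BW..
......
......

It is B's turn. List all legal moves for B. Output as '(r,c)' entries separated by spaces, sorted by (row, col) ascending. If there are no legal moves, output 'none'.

(0,0): no bracket -> illegal
(0,1): flips 1 -> legal
(0,2): no bracket -> illegal
(1,0): no bracket -> illegal
(1,2): flips 1 -> legal
(1,3): no bracket -> illegal
(2,0): no bracket -> illegal
(2,4): no bracket -> illegal
(3,1): no bracket -> illegal
(3,4): flips 1 -> legal
(4,2): no bracket -> illegal
(4,3): flips 1 -> legal
(4,4): no bracket -> illegal

Answer: (0,1) (1,2) (3,4) (4,3)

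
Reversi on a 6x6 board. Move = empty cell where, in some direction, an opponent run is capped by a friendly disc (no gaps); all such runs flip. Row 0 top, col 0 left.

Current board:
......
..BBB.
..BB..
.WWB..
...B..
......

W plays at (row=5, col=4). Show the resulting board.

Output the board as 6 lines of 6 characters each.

Answer: ......
..BBB.
..BB..
.WWB..
...W..
....W.

Derivation:
Place W at (5,4); scan 8 dirs for brackets.
Dir NW: opp run (4,3) capped by W -> flip
Dir N: first cell '.' (not opp) -> no flip
Dir NE: first cell '.' (not opp) -> no flip
Dir W: first cell '.' (not opp) -> no flip
Dir E: first cell '.' (not opp) -> no flip
Dir SW: edge -> no flip
Dir S: edge -> no flip
Dir SE: edge -> no flip
All flips: (4,3)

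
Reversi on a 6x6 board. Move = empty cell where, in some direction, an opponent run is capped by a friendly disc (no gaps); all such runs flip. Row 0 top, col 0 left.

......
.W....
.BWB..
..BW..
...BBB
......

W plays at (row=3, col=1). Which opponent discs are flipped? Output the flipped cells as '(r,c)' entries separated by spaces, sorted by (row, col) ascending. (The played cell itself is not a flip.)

Dir NW: first cell '.' (not opp) -> no flip
Dir N: opp run (2,1) capped by W -> flip
Dir NE: first cell 'W' (not opp) -> no flip
Dir W: first cell '.' (not opp) -> no flip
Dir E: opp run (3,2) capped by W -> flip
Dir SW: first cell '.' (not opp) -> no flip
Dir S: first cell '.' (not opp) -> no flip
Dir SE: first cell '.' (not opp) -> no flip

Answer: (2,1) (3,2)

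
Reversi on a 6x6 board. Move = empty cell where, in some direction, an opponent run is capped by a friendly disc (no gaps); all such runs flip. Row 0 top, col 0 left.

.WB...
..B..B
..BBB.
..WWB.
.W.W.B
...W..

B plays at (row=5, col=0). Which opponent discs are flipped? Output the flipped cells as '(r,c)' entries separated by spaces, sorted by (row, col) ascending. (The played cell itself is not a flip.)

Dir NW: edge -> no flip
Dir N: first cell '.' (not opp) -> no flip
Dir NE: opp run (4,1) (3,2) capped by B -> flip
Dir W: edge -> no flip
Dir E: first cell '.' (not opp) -> no flip
Dir SW: edge -> no flip
Dir S: edge -> no flip
Dir SE: edge -> no flip

Answer: (3,2) (4,1)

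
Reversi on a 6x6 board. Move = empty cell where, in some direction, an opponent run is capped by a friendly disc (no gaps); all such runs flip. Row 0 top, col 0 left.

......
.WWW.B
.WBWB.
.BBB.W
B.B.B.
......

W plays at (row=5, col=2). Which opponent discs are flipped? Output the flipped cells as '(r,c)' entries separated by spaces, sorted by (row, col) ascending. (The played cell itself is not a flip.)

Dir NW: first cell '.' (not opp) -> no flip
Dir N: opp run (4,2) (3,2) (2,2) capped by W -> flip
Dir NE: first cell '.' (not opp) -> no flip
Dir W: first cell '.' (not opp) -> no flip
Dir E: first cell '.' (not opp) -> no flip
Dir SW: edge -> no flip
Dir S: edge -> no flip
Dir SE: edge -> no flip

Answer: (2,2) (3,2) (4,2)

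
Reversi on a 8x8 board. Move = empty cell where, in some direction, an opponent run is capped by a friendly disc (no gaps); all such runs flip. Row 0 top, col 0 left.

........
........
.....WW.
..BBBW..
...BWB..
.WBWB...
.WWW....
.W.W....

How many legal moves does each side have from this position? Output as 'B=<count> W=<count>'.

-- B to move --
(1,4): no bracket -> illegal
(1,5): flips 2 -> legal
(1,6): flips 1 -> legal
(1,7): no bracket -> illegal
(2,4): no bracket -> illegal
(2,7): no bracket -> illegal
(3,6): flips 1 -> legal
(3,7): no bracket -> illegal
(4,0): no bracket -> illegal
(4,1): no bracket -> illegal
(4,2): no bracket -> illegal
(4,6): no bracket -> illegal
(5,0): flips 1 -> legal
(5,5): flips 1 -> legal
(6,0): no bracket -> illegal
(6,4): no bracket -> illegal
(7,0): flips 1 -> legal
(7,2): flips 2 -> legal
(7,4): flips 1 -> legal
B mobility = 8
-- W to move --
(2,1): no bracket -> illegal
(2,2): flips 1 -> legal
(2,3): flips 2 -> legal
(2,4): flips 1 -> legal
(3,1): flips 3 -> legal
(3,6): flips 2 -> legal
(4,1): flips 1 -> legal
(4,2): flips 2 -> legal
(4,6): flips 1 -> legal
(5,5): flips 2 -> legal
(5,6): no bracket -> illegal
(6,4): flips 1 -> legal
(6,5): no bracket -> illegal
W mobility = 10

Answer: B=8 W=10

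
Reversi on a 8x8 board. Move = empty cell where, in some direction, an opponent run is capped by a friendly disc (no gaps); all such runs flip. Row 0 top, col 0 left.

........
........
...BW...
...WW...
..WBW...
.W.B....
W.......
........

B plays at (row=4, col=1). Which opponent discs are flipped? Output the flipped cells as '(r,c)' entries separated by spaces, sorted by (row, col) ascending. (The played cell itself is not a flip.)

Answer: (4,2)

Derivation:
Dir NW: first cell '.' (not opp) -> no flip
Dir N: first cell '.' (not opp) -> no flip
Dir NE: first cell '.' (not opp) -> no flip
Dir W: first cell '.' (not opp) -> no flip
Dir E: opp run (4,2) capped by B -> flip
Dir SW: first cell '.' (not opp) -> no flip
Dir S: opp run (5,1), next='.' -> no flip
Dir SE: first cell '.' (not opp) -> no flip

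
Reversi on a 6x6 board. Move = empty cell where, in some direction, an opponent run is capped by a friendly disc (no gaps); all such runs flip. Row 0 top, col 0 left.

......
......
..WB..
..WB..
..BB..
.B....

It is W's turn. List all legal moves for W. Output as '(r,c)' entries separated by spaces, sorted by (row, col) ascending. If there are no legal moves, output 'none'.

Answer: (1,4) (2,4) (3,4) (4,4) (5,2) (5,4)

Derivation:
(1,2): no bracket -> illegal
(1,3): no bracket -> illegal
(1,4): flips 1 -> legal
(2,4): flips 1 -> legal
(3,1): no bracket -> illegal
(3,4): flips 1 -> legal
(4,0): no bracket -> illegal
(4,1): no bracket -> illegal
(4,4): flips 1 -> legal
(5,0): no bracket -> illegal
(5,2): flips 1 -> legal
(5,3): no bracket -> illegal
(5,4): flips 1 -> legal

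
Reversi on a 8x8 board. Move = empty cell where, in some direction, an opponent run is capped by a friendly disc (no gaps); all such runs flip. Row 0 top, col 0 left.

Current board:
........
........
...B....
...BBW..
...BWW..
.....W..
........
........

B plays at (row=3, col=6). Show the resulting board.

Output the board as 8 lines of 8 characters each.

Answer: ........
........
...B....
...BBBB.
...BWW..
.....W..
........
........

Derivation:
Place B at (3,6); scan 8 dirs for brackets.
Dir NW: first cell '.' (not opp) -> no flip
Dir N: first cell '.' (not opp) -> no flip
Dir NE: first cell '.' (not opp) -> no flip
Dir W: opp run (3,5) capped by B -> flip
Dir E: first cell '.' (not opp) -> no flip
Dir SW: opp run (4,5), next='.' -> no flip
Dir S: first cell '.' (not opp) -> no flip
Dir SE: first cell '.' (not opp) -> no flip
All flips: (3,5)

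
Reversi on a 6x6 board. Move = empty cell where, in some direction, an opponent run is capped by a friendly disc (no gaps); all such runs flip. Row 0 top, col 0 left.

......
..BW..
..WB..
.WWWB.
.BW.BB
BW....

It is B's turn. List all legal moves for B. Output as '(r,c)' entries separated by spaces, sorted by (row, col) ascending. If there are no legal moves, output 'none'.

(0,2): no bracket -> illegal
(0,3): flips 1 -> legal
(0,4): no bracket -> illegal
(1,1): flips 2 -> legal
(1,4): flips 1 -> legal
(2,0): no bracket -> illegal
(2,1): flips 2 -> legal
(2,4): no bracket -> illegal
(3,0): flips 3 -> legal
(4,0): no bracket -> illegal
(4,3): flips 2 -> legal
(5,2): flips 4 -> legal
(5,3): no bracket -> illegal

Answer: (0,3) (1,1) (1,4) (2,1) (3,0) (4,3) (5,2)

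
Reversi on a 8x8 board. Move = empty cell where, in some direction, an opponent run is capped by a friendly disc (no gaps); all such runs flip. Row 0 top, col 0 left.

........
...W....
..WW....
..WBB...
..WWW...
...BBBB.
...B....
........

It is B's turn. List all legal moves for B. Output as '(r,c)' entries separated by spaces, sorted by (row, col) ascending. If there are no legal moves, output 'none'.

Answer: (0,3) (1,1) (1,2) (2,1) (3,1) (3,5) (5,1) (5,2)

Derivation:
(0,2): no bracket -> illegal
(0,3): flips 2 -> legal
(0,4): no bracket -> illegal
(1,1): flips 1 -> legal
(1,2): flips 1 -> legal
(1,4): no bracket -> illegal
(2,1): flips 2 -> legal
(2,4): no bracket -> illegal
(3,1): flips 2 -> legal
(3,5): flips 1 -> legal
(4,1): no bracket -> illegal
(4,5): no bracket -> illegal
(5,1): flips 1 -> legal
(5,2): flips 1 -> legal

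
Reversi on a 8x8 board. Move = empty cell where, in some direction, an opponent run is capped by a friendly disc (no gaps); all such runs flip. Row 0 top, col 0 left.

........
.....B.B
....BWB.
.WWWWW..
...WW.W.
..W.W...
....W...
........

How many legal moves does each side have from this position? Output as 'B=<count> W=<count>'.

-- B to move --
(1,4): no bracket -> illegal
(1,6): no bracket -> illegal
(2,0): no bracket -> illegal
(2,1): no bracket -> illegal
(2,2): no bracket -> illegal
(2,3): no bracket -> illegal
(3,0): no bracket -> illegal
(3,6): no bracket -> illegal
(3,7): no bracket -> illegal
(4,0): no bracket -> illegal
(4,1): no bracket -> illegal
(4,2): flips 1 -> legal
(4,5): flips 2 -> legal
(4,7): no bracket -> illegal
(5,1): no bracket -> illegal
(5,3): flips 2 -> legal
(5,5): no bracket -> illegal
(5,6): no bracket -> illegal
(5,7): flips 2 -> legal
(6,1): no bracket -> illegal
(6,2): no bracket -> illegal
(6,3): no bracket -> illegal
(6,5): no bracket -> illegal
(7,3): no bracket -> illegal
(7,4): flips 4 -> legal
(7,5): no bracket -> illegal
B mobility = 5
-- W to move --
(0,4): no bracket -> illegal
(0,5): flips 1 -> legal
(0,6): flips 2 -> legal
(0,7): no bracket -> illegal
(1,3): flips 1 -> legal
(1,4): flips 1 -> legal
(1,6): no bracket -> illegal
(2,3): flips 1 -> legal
(2,7): flips 1 -> legal
(3,6): no bracket -> illegal
(3,7): no bracket -> illegal
W mobility = 6

Answer: B=5 W=6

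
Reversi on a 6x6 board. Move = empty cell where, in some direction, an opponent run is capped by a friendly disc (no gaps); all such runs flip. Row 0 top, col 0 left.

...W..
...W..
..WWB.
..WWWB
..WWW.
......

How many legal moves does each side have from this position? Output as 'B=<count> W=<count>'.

-- B to move --
(0,2): flips 1 -> legal
(0,4): no bracket -> illegal
(1,1): no bracket -> illegal
(1,2): no bracket -> illegal
(1,4): no bracket -> illegal
(2,1): flips 2 -> legal
(2,5): no bracket -> illegal
(3,1): flips 3 -> legal
(4,1): no bracket -> illegal
(4,5): no bracket -> illegal
(5,1): flips 2 -> legal
(5,2): no bracket -> illegal
(5,3): flips 1 -> legal
(5,4): flips 2 -> legal
(5,5): no bracket -> illegal
B mobility = 6
-- W to move --
(1,4): flips 1 -> legal
(1,5): flips 1 -> legal
(2,5): flips 1 -> legal
(4,5): no bracket -> illegal
W mobility = 3

Answer: B=6 W=3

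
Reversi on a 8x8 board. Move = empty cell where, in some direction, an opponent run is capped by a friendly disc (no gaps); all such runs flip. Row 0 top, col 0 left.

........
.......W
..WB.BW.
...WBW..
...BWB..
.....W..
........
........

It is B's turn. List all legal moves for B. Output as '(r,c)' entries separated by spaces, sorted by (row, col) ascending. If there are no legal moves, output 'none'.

(0,6): no bracket -> illegal
(0,7): no bracket -> illegal
(1,1): no bracket -> illegal
(1,2): no bracket -> illegal
(1,3): no bracket -> illegal
(1,5): no bracket -> illegal
(1,6): no bracket -> illegal
(2,1): flips 1 -> legal
(2,4): no bracket -> illegal
(2,7): flips 1 -> legal
(3,1): no bracket -> illegal
(3,2): flips 1 -> legal
(3,6): flips 1 -> legal
(3,7): no bracket -> illegal
(4,2): no bracket -> illegal
(4,6): no bracket -> illegal
(5,3): no bracket -> illegal
(5,4): flips 1 -> legal
(5,6): no bracket -> illegal
(6,4): no bracket -> illegal
(6,5): flips 1 -> legal
(6,6): no bracket -> illegal

Answer: (2,1) (2,7) (3,2) (3,6) (5,4) (6,5)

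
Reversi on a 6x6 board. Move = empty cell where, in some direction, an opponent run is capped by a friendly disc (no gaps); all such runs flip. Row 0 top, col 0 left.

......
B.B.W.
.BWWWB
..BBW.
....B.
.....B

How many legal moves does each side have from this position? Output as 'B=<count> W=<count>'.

-- B to move --
(0,3): flips 1 -> legal
(0,4): flips 3 -> legal
(0,5): flips 2 -> legal
(1,1): flips 1 -> legal
(1,3): flips 1 -> legal
(1,5): flips 1 -> legal
(3,1): no bracket -> illegal
(3,5): flips 1 -> legal
(4,3): flips 1 -> legal
(4,5): flips 2 -> legal
B mobility = 9
-- W to move --
(0,0): no bracket -> illegal
(0,1): flips 1 -> legal
(0,2): flips 1 -> legal
(0,3): no bracket -> illegal
(1,1): no bracket -> illegal
(1,3): no bracket -> illegal
(1,5): no bracket -> illegal
(2,0): flips 1 -> legal
(3,0): no bracket -> illegal
(3,1): flips 2 -> legal
(3,5): no bracket -> illegal
(4,1): flips 1 -> legal
(4,2): flips 2 -> legal
(4,3): flips 1 -> legal
(4,5): no bracket -> illegal
(5,3): no bracket -> illegal
(5,4): flips 1 -> legal
W mobility = 8

Answer: B=9 W=8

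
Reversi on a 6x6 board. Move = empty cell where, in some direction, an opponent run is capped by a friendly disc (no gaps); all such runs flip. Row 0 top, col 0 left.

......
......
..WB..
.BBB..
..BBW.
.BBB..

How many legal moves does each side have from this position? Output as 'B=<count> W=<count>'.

Answer: B=7 W=3

Derivation:
-- B to move --
(1,1): flips 1 -> legal
(1,2): flips 1 -> legal
(1,3): flips 1 -> legal
(2,1): flips 1 -> legal
(3,4): no bracket -> illegal
(3,5): flips 1 -> legal
(4,5): flips 1 -> legal
(5,4): no bracket -> illegal
(5,5): flips 1 -> legal
B mobility = 7
-- W to move --
(1,2): no bracket -> illegal
(1,3): no bracket -> illegal
(1,4): no bracket -> illegal
(2,0): no bracket -> illegal
(2,1): no bracket -> illegal
(2,4): flips 1 -> legal
(3,0): no bracket -> illegal
(3,4): no bracket -> illegal
(4,0): flips 1 -> legal
(4,1): flips 2 -> legal
(5,0): no bracket -> illegal
(5,4): no bracket -> illegal
W mobility = 3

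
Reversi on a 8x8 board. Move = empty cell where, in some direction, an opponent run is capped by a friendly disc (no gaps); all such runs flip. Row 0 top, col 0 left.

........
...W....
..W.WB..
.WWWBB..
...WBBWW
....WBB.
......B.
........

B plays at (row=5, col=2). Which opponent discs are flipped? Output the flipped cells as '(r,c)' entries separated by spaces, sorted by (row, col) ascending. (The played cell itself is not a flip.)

Dir NW: first cell '.' (not opp) -> no flip
Dir N: first cell '.' (not opp) -> no flip
Dir NE: opp run (4,3) capped by B -> flip
Dir W: first cell '.' (not opp) -> no flip
Dir E: first cell '.' (not opp) -> no flip
Dir SW: first cell '.' (not opp) -> no flip
Dir S: first cell '.' (not opp) -> no flip
Dir SE: first cell '.' (not opp) -> no flip

Answer: (4,3)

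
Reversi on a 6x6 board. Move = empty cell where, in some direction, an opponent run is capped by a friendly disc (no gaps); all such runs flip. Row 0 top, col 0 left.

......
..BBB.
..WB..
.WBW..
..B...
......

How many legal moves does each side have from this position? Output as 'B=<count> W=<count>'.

-- B to move --
(1,1): no bracket -> illegal
(2,0): flips 1 -> legal
(2,1): flips 1 -> legal
(2,4): flips 1 -> legal
(3,0): flips 1 -> legal
(3,4): flips 1 -> legal
(4,0): flips 2 -> legal
(4,1): no bracket -> illegal
(4,3): flips 1 -> legal
(4,4): no bracket -> illegal
B mobility = 7
-- W to move --
(0,1): no bracket -> illegal
(0,2): flips 1 -> legal
(0,3): flips 2 -> legal
(0,4): flips 1 -> legal
(0,5): no bracket -> illegal
(1,1): no bracket -> illegal
(1,5): no bracket -> illegal
(2,1): no bracket -> illegal
(2,4): flips 1 -> legal
(2,5): no bracket -> illegal
(3,4): no bracket -> illegal
(4,1): no bracket -> illegal
(4,3): no bracket -> illegal
(5,1): flips 1 -> legal
(5,2): flips 2 -> legal
(5,3): flips 1 -> legal
W mobility = 7

Answer: B=7 W=7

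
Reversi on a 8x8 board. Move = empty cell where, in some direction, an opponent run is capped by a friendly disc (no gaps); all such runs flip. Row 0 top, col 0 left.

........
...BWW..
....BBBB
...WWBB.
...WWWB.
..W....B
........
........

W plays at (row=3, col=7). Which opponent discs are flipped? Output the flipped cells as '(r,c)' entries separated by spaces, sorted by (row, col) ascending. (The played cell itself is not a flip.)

Dir NW: opp run (2,6) capped by W -> flip
Dir N: opp run (2,7), next='.' -> no flip
Dir NE: edge -> no flip
Dir W: opp run (3,6) (3,5) capped by W -> flip
Dir E: edge -> no flip
Dir SW: opp run (4,6), next='.' -> no flip
Dir S: first cell '.' (not opp) -> no flip
Dir SE: edge -> no flip

Answer: (2,6) (3,5) (3,6)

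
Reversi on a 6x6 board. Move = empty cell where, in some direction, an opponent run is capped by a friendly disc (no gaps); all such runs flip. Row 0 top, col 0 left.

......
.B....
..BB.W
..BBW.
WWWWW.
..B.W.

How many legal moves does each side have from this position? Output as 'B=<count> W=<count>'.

Answer: B=7 W=7

Derivation:
-- B to move --
(1,4): no bracket -> illegal
(1,5): no bracket -> illegal
(2,4): no bracket -> illegal
(3,0): flips 1 -> legal
(3,1): no bracket -> illegal
(3,5): flips 1 -> legal
(4,5): flips 1 -> legal
(5,0): flips 1 -> legal
(5,1): flips 1 -> legal
(5,3): flips 1 -> legal
(5,5): flips 1 -> legal
B mobility = 7
-- W to move --
(0,0): flips 3 -> legal
(0,1): no bracket -> illegal
(0,2): no bracket -> illegal
(1,0): no bracket -> illegal
(1,2): flips 3 -> legal
(1,3): flips 2 -> legal
(1,4): flips 2 -> legal
(2,0): no bracket -> illegal
(2,1): flips 1 -> legal
(2,4): flips 1 -> legal
(3,1): flips 2 -> legal
(5,1): no bracket -> illegal
(5,3): no bracket -> illegal
W mobility = 7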